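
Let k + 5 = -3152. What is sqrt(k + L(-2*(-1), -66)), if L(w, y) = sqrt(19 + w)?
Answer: sqrt(-3157 + sqrt(21)) ≈ 56.146*I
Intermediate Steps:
k = -3157 (k = -5 - 3152 = -3157)
sqrt(k + L(-2*(-1), -66)) = sqrt(-3157 + sqrt(19 - 2*(-1))) = sqrt(-3157 + sqrt(19 + 2)) = sqrt(-3157 + sqrt(21))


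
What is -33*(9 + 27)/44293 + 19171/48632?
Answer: 791366287/2154057176 ≈ 0.36738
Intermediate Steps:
-33*(9 + 27)/44293 + 19171/48632 = -33*36*(1/44293) + 19171*(1/48632) = -1188*1/44293 + 19171/48632 = -1188/44293 + 19171/48632 = 791366287/2154057176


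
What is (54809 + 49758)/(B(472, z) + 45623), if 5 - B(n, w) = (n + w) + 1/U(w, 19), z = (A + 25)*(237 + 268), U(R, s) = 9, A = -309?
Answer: 941103/1697183 ≈ 0.55451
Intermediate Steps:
z = -143420 (z = (-309 + 25)*(237 + 268) = -284*505 = -143420)
B(n, w) = 44/9 - n - w (B(n, w) = 5 - ((n + w) + 1/9) = 5 - (1/9 + n + w) = 5 + (-1/9 - n - w) = 44/9 - n - w)
(54809 + 49758)/(B(472, z) + 45623) = (54809 + 49758)/((44/9 - 1*472 - 1*(-143420)) + 45623) = 104567/((44/9 - 472 + 143420) + 45623) = 104567/(1286576/9 + 45623) = 104567/(1697183/9) = 104567*(9/1697183) = 941103/1697183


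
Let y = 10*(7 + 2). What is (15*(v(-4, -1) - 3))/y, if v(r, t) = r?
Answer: -7/6 ≈ -1.1667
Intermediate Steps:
y = 90 (y = 10*9 = 90)
(15*(v(-4, -1) - 3))/y = (15*(-4 - 3))/90 = (15*(-7))*(1/90) = -105*1/90 = -7/6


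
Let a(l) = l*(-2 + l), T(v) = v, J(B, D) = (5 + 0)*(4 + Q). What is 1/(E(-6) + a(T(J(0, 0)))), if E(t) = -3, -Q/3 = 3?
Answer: 1/672 ≈ 0.0014881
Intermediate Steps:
Q = -9 (Q = -3*3 = -9)
J(B, D) = -25 (J(B, D) = (5 + 0)*(4 - 9) = 5*(-5) = -25)
1/(E(-6) + a(T(J(0, 0)))) = 1/(-3 - 25*(-2 - 25)) = 1/(-3 - 25*(-27)) = 1/(-3 + 675) = 1/672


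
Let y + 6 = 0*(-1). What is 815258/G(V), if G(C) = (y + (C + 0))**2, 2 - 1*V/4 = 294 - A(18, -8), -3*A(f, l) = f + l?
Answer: 3668661/6343922 ≈ 0.57830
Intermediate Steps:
y = -6 (y = -6 + 0*(-1) = -6 + 0 = -6)
A(f, l) = -f/3 - l/3 (A(f, l) = -(f + l)/3 = -f/3 - l/3)
V = -3544/3 (V = 8 - 4*(294 - (-1/3*18 - 1/3*(-8))) = 8 - 4*(294 - (-6 + 8/3)) = 8 - 4*(294 - 1*(-10/3)) = 8 - 4*(294 + 10/3) = 8 - 4*892/3 = 8 - 3568/3 = -3544/3 ≈ -1181.3)
G(C) = (-6 + C)**2 (G(C) = (-6 + (C + 0))**2 = (-6 + C)**2)
815258/G(V) = 815258/((-6 - 3544/3)**2) = 815258/((-3562/3)**2) = 815258/(12687844/9) = 815258*(9/12687844) = 3668661/6343922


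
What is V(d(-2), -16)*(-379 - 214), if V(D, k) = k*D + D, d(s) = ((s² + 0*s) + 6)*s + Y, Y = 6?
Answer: -124530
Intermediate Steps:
d(s) = 6 + s*(6 + s²) (d(s) = ((s² + 0*s) + 6)*s + 6 = ((s² + 0) + 6)*s + 6 = (s² + 6)*s + 6 = (6 + s²)*s + 6 = s*(6 + s²) + 6 = 6 + s*(6 + s²))
V(D, k) = D + D*k (V(D, k) = D*k + D = D + D*k)
V(d(-2), -16)*(-379 - 214) = ((6 + (-2)³ + 6*(-2))*(1 - 16))*(-379 - 214) = ((6 - 8 - 12)*(-15))*(-593) = -14*(-15)*(-593) = 210*(-593) = -124530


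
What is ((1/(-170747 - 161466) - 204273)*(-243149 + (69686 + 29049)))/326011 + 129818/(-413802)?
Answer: 2027673248511287304313/22408431910859043 ≈ 90487.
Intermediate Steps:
((1/(-170747 - 161466) - 204273)*(-243149 + (69686 + 29049)))/326011 + 129818/(-413802) = ((1/(-332213) - 204273)*(-243149 + 98735))*(1/326011) + 129818*(-1/413802) = ((-1/332213 - 204273)*(-144414))*(1/326011) - 64909/206901 = -67862146150/332213*(-144414)*(1/326011) - 64909/206901 = (9800243974106100/332213)*(1/326011) - 64909/206901 = 9800243974106100/108305092343 - 64909/206901 = 2027673248511287304313/22408431910859043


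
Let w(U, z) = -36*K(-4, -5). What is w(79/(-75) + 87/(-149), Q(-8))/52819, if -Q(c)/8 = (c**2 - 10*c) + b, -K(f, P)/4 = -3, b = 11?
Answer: -432/52819 ≈ -0.0081789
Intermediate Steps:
K(f, P) = 12 (K(f, P) = -4*(-3) = 12)
Q(c) = -88 - 8*c**2 + 80*c (Q(c) = -8*((c**2 - 10*c) + 11) = -8*(11 + c**2 - 10*c) = -88 - 8*c**2 + 80*c)
w(U, z) = -432 (w(U, z) = -36*12 = -432)
w(79/(-75) + 87/(-149), Q(-8))/52819 = -432/52819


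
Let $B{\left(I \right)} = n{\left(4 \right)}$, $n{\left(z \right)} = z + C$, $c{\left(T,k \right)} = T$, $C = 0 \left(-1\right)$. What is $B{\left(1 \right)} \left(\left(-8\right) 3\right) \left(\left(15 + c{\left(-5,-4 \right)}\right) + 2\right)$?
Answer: $-1152$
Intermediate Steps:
$C = 0$
$n{\left(z \right)} = z$ ($n{\left(z \right)} = z + 0 = z$)
$B{\left(I \right)} = 4$
$B{\left(1 \right)} \left(\left(-8\right) 3\right) \left(\left(15 + c{\left(-5,-4 \right)}\right) + 2\right) = 4 \left(\left(-8\right) 3\right) \left(\left(15 - 5\right) + 2\right) = 4 \left(-24\right) \left(10 + 2\right) = \left(-96\right) 12 = -1152$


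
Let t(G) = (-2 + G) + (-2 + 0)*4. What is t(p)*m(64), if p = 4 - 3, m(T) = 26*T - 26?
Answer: -14742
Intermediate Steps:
m(T) = -26 + 26*T
p = 1
t(G) = -10 + G (t(G) = (-2 + G) - 2*4 = (-2 + G) - 8 = -10 + G)
t(p)*m(64) = (-10 + 1)*(-26 + 26*64) = -9*(-26 + 1664) = -9*1638 = -14742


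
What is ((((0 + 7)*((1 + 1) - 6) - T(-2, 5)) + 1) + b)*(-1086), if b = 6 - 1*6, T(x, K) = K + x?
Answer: 32580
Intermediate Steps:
b = 0 (b = 6 - 6 = 0)
((((0 + 7)*((1 + 1) - 6) - T(-2, 5)) + 1) + b)*(-1086) = ((((0 + 7)*((1 + 1) - 6) - (5 - 2)) + 1) + 0)*(-1086) = (((7*(2 - 6) - 1*3) + 1) + 0)*(-1086) = (((7*(-4) - 3) + 1) + 0)*(-1086) = (((-28 - 3) + 1) + 0)*(-1086) = ((-31 + 1) + 0)*(-1086) = (-30 + 0)*(-1086) = -30*(-1086) = 32580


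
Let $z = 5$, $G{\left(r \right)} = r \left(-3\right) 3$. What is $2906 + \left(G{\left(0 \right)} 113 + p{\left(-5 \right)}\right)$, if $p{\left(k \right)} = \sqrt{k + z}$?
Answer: $2906$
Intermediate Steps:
$G{\left(r \right)} = - 9 r$ ($G{\left(r \right)} = - 3 r 3 = - 9 r$)
$p{\left(k \right)} = \sqrt{5 + k}$ ($p{\left(k \right)} = \sqrt{k + 5} = \sqrt{5 + k}$)
$2906 + \left(G{\left(0 \right)} 113 + p{\left(-5 \right)}\right) = 2906 + \left(\left(-9\right) 0 \cdot 113 + \sqrt{5 - 5}\right) = 2906 + \left(0 \cdot 113 + \sqrt{0}\right) = 2906 + \left(0 + 0\right) = 2906 + 0 = 2906$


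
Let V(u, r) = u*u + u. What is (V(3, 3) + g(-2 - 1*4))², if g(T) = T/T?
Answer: 169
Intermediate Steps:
g(T) = 1
V(u, r) = u + u² (V(u, r) = u² + u = u + u²)
(V(3, 3) + g(-2 - 1*4))² = (3*(1 + 3) + 1)² = (3*4 + 1)² = (12 + 1)² = 13² = 169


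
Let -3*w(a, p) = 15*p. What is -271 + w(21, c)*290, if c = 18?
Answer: -26371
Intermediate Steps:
w(a, p) = -5*p
-271 + w(21, c)*290 = -271 - 5*18*290 = -271 - 90*290 = -271 - 26100 = -26371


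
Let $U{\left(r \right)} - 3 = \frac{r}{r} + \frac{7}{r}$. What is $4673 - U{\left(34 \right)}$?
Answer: $\frac{158739}{34} \approx 4668.8$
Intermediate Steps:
$U{\left(r \right)} = 4 + \frac{7}{r}$ ($U{\left(r \right)} = 3 + \left(\frac{r}{r} + \frac{7}{r}\right) = 3 + \left(1 + \frac{7}{r}\right) = 4 + \frac{7}{r}$)
$4673 - U{\left(34 \right)} = 4673 - \left(4 + \frac{7}{34}\right) = 4673 - \frac{143}{34} = \frac{158739}{34}$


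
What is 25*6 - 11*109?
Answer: -1049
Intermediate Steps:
25*6 - 11*109 = 150 - 1199 = -1049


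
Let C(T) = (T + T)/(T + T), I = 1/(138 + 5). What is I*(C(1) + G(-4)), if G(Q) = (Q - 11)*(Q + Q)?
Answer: 11/13 ≈ 0.84615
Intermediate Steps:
I = 1/143 ≈ 0.0069930
C(T) = 1 (C(T) = (2*T)/((2*T)) = (2*T)*(1/(2*T)) = 1)
G(Q) = 2*Q*(-11 + Q) (G(Q) = (-11 + Q)*(2*Q) = 2*Q*(-11 + Q))
I*(C(1) + G(-4)) = (1 + 2*(-4)*(-11 - 4))/143 = (1 + 2*(-4)*(-15))/143 = (1 + 120)/143 = (1/143)*121 = 11/13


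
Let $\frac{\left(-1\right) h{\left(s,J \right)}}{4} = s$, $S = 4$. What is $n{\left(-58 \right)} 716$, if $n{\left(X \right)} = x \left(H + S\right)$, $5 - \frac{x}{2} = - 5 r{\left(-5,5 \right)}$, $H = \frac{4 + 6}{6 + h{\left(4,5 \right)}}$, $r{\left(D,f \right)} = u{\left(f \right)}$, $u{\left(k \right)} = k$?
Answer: $128880$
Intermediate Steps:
$r{\left(D,f \right)} = f$
$h{\left(s,J \right)} = - 4 s$
$H = -1$ ($H = \frac{4 + 6}{6 - 16} = \frac{10}{6 - 16} = \frac{10}{-10} = 10 \left(- \frac{1}{10}\right) = -1$)
$x = 60$ ($x = 10 - 2 \left(\left(-5\right) 5\right) = 10 - -50 = 10 + 50 = 60$)
$n{\left(X \right)} = 180$ ($n{\left(X \right)} = 60 \left(-1 + 4\right) = 60 \cdot 3 = 180$)
$n{\left(-58 \right)} 716 = 180 \cdot 716 = 128880$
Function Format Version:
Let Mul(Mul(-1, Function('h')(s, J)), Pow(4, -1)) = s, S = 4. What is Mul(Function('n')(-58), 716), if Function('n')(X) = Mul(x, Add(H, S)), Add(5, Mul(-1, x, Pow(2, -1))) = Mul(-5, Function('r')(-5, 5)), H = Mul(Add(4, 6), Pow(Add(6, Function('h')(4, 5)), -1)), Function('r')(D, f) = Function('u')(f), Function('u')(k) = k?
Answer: 128880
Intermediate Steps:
Function('r')(D, f) = f
Function('h')(s, J) = Mul(-4, s)
H = -1 (H = Mul(Add(4, 6), Pow(Add(6, Mul(-4, 4)), -1)) = Mul(10, Pow(Add(6, -16), -1)) = Mul(10, Pow(-10, -1)) = Mul(10, Rational(-1, 10)) = -1)
x = 60 (x = Add(10, Mul(-2, Mul(-5, 5))) = Add(10, Mul(-2, -25)) = Add(10, 50) = 60)
Function('n')(X) = 180 (Function('n')(X) = Mul(60, Add(-1, 4)) = Mul(60, 3) = 180)
Mul(Function('n')(-58), 716) = Mul(180, 716) = 128880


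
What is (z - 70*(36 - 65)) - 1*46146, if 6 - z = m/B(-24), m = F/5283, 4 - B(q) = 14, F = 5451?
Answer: -776775283/17610 ≈ -44110.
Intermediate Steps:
B(q) = -10 (B(q) = 4 - 1*14 = 4 - 14 = -10)
m = 1817/1761 (m = 5451/5283 = 5451*(1/5283) = 1817/1761 ≈ 1.0318)
z = 107477/17610 (z = 6 - 1817/(1761*(-10)) = 6 - 1817*(-1)/(1761*10) = 6 - 1*(-1817/17610) = 6 + 1817/17610 = 107477/17610 ≈ 6.1032)
(z - 70*(36 - 65)) - 1*46146 = (107477/17610 - 70*(36 - 65)) - 1*46146 = (107477/17610 - 70*(-29)) - 46146 = (107477/17610 - 1*(-2030)) - 46146 = (107477/17610 + 2030) - 46146 = 35855777/17610 - 46146 = -776775283/17610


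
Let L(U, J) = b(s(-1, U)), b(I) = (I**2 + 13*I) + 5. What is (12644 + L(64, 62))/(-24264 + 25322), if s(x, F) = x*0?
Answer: 12649/1058 ≈ 11.956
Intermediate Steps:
s(x, F) = 0
b(I) = 5 + I**2 + 13*I
L(U, J) = 5 (L(U, J) = 5 + 0**2 + 13*0 = 5 + 0 + 0 = 5)
(12644 + L(64, 62))/(-24264 + 25322) = (12644 + 5)/(-24264 + 25322) = 12649/1058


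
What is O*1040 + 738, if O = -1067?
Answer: -1108942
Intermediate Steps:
O*1040 + 738 = -1067*1040 + 738 = -1109680 + 738 = -1108942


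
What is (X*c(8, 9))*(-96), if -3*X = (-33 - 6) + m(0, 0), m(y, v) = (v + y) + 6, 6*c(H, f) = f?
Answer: -1584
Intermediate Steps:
c(H, f) = f/6
m(y, v) = 6 + v + y
X = 11 (X = -((-33 - 6) + (6 + 0 + 0))/3 = -(-39 + 6)/3 = -⅓*(-33) = 11)
(X*c(8, 9))*(-96) = (11*((⅙)*9))*(-96) = (11*(3/2))*(-96) = (33/2)*(-96) = -1584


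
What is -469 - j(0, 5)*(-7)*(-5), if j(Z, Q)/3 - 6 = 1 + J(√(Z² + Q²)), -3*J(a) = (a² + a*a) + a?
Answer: 721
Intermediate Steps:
J(a) = -2*a²/3 - a/3 (J(a) = -((a² + a*a) + a)/3 = -((a² + a²) + a)/3 = -(2*a² + a)/3 = -(a + 2*a²)/3 = -2*a²/3 - a/3)
j(Z, Q) = 21 - √(Q² + Z²)*(1 + 2*√(Q² + Z²)) (j(Z, Q) = 18 + 3*(1 - √(Z² + Q²)*(1 + 2*√(Z² + Q²))/3) = 18 + 3*(1 - √(Q² + Z²)*(1 + 2*√(Q² + Z²))/3) = 18 + (3 - √(Q² + Z²)*(1 + 2*√(Q² + Z²))) = 21 - √(Q² + Z²)*(1 + 2*√(Q² + Z²)))
-469 - j(0, 5)*(-7)*(-5) = -469 - (21 - √(5² + 0²) - 2*5² - 2*0²)*(-7)*(-5) = -469 - (21 - √(25 + 0) - 2*25 - 2*0)*(-7)*(-5) = -469 - (21 - √25 - 50 + 0)*(-7)*(-5) = -469 - (21 - 1*5 - 50 + 0)*(-7)*(-5) = -469 - (21 - 5 - 50 + 0)*(-7)*(-5) = -469 - (-34*(-7))*(-5) = -469 - 238*(-5) = -469 - 1*(-1190) = -469 + 1190 = 721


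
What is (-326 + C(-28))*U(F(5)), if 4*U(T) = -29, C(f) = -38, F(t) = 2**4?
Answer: 2639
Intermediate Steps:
F(t) = 16
U(T) = -29/4 (U(T) = (1/4)*(-29) = -29/4)
(-326 + C(-28))*U(F(5)) = (-326 - 38)*(-29/4) = -364*(-29/4) = 2639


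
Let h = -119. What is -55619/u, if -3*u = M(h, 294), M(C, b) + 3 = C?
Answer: -166857/122 ≈ -1367.7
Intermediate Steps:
M(C, b) = -3 + C
u = 122/3 (u = -(-3 - 119)/3 = -⅓*(-122) = 122/3 ≈ 40.667)
-55619/u = -55619/122/3 = -55619*3/122 = -166857/122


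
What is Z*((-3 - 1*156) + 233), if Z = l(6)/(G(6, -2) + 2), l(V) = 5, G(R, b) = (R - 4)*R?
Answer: 185/7 ≈ 26.429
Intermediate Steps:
G(R, b) = R*(-4 + R) (G(R, b) = (-4 + R)*R = R*(-4 + R))
Z = 5/14 (Z = 5/(6*(-4 + 6) + 2) = 5/(6*2 + 2) = 5/(12 + 2) = 5/14 ≈ 0.35714)
Z*((-3 - 1*156) + 233) = 5*((-3 - 1*156) + 233)/14 = 5*((-3 - 156) + 233)/14 = 5*(-159 + 233)/14 = (5/14)*74 = 185/7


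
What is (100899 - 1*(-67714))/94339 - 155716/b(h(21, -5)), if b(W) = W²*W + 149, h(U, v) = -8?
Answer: 1341027113/3113187 ≈ 430.76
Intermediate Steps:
b(W) = 149 + W³ (b(W) = W³ + 149 = 149 + W³)
(100899 - 1*(-67714))/94339 - 155716/b(h(21, -5)) = (100899 - 1*(-67714))/94339 - 155716/(149 + (-8)³) = (100899 + 67714)*(1/94339) - 155716/(149 - 512) = 168613*(1/94339) - 155716/(-363) = 168613/94339 - 155716*(-1/363) = 168613/94339 + 14156/33 = 1341027113/3113187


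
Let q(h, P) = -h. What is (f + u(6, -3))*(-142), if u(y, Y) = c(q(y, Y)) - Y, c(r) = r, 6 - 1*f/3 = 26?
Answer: 8946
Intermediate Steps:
f = -60 (f = 18 - 3*26 = 18 - 78 = -60)
u(y, Y) = -Y - y (u(y, Y) = -y - Y = -Y - y)
(f + u(6, -3))*(-142) = (-60 + (-1*(-3) - 1*6))*(-142) = (-60 + (3 - 6))*(-142) = (-60 - 3)*(-142) = -63*(-142) = 8946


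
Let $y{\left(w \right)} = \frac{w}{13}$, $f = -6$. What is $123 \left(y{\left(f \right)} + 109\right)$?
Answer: $\frac{173553}{13} \approx 13350.0$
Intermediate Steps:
$y{\left(w \right)} = \frac{w}{13}$ ($y{\left(w \right)} = w \frac{1}{13} = \frac{w}{13}$)
$123 \left(y{\left(f \right)} + 109\right) = 123 \left(\frac{1}{13} \left(-6\right) + 109\right) = 123 \left(- \frac{6}{13} + 109\right) = 123 \cdot \frac{1411}{13} = \frac{173553}{13}$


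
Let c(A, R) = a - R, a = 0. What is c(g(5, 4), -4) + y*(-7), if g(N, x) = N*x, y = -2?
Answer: 18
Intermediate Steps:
c(A, R) = -R (c(A, R) = 0 - R = -R)
c(g(5, 4), -4) + y*(-7) = -1*(-4) - 2*(-7) = 4 + 14 = 18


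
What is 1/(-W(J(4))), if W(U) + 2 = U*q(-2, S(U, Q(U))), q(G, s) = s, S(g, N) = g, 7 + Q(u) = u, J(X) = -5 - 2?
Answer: -1/47 ≈ -0.021277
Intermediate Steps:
J(X) = -7
Q(u) = -7 + u
W(U) = -2 + U² (W(U) = -2 + U*U = -2 + U²)
1/(-W(J(4))) = 1/(-(-2 + (-7)²)) = 1/(-(-2 + 49)) = 1/(-1*47) = 1/(-47) = -1/47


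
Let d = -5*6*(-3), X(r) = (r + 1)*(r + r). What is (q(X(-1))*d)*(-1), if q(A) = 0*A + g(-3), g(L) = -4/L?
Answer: -120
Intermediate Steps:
X(r) = 2*r*(1 + r) (X(r) = (1 + r)*(2*r) = 2*r*(1 + r))
q(A) = 4/3 (q(A) = 0*A - 4/(-3) = 0 - 4*(-1/3) = 0 + 4/3 = 4/3)
d = 90 (d = -30*(-3) = 90)
(q(X(-1))*d)*(-1) = ((4/3)*90)*(-1) = 120*(-1) = -120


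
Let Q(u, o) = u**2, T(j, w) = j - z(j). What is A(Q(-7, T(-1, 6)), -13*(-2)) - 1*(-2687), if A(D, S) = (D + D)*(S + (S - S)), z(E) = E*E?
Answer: 5235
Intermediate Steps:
z(E) = E**2
T(j, w) = j - j**2
A(D, S) = 2*D*S (A(D, S) = (2*D)*(S + 0) = (2*D)*S = 2*D*S)
A(Q(-7, T(-1, 6)), -13*(-2)) - 1*(-2687) = 2*(-7)**2*(-13*(-2)) - 1*(-2687) = 2*49*26 + 2687 = 2548 + 2687 = 5235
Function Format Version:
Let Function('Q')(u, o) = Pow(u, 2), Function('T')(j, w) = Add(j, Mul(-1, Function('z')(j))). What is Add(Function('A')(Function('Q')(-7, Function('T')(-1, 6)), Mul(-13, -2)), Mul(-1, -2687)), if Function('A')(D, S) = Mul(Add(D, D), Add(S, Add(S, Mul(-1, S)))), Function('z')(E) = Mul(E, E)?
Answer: 5235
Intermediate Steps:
Function('z')(E) = Pow(E, 2)
Function('T')(j, w) = Add(j, Mul(-1, Pow(j, 2)))
Function('A')(D, S) = Mul(2, D, S) (Function('A')(D, S) = Mul(Mul(2, D), Add(S, 0)) = Mul(Mul(2, D), S) = Mul(2, D, S))
Add(Function('A')(Function('Q')(-7, Function('T')(-1, 6)), Mul(-13, -2)), Mul(-1, -2687)) = Add(Mul(2, Pow(-7, 2), Mul(-13, -2)), Mul(-1, -2687)) = Add(Mul(2, 49, 26), 2687) = Add(2548, 2687) = 5235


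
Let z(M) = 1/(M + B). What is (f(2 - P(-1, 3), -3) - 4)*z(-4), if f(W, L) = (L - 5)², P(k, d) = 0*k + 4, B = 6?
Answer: 30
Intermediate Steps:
P(k, d) = 4 (P(k, d) = 0 + 4 = 4)
z(M) = 1/(6 + M) (z(M) = 1/(M + 6) = 1/(6 + M))
f(W, L) = (-5 + L)²
(f(2 - P(-1, 3), -3) - 4)*z(-4) = ((-5 - 3)² - 4)/(6 - 4) = ((-8)² - 4)/2 = (64 - 4)*(½) = 60*(½) = 30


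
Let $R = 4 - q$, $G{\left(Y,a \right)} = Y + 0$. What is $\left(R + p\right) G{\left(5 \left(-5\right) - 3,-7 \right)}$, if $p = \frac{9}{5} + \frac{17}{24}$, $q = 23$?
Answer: $\frac{13853}{30} \approx 461.77$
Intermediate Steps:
$G{\left(Y,a \right)} = Y$
$p = \frac{301}{120}$ ($p = 9 \cdot \frac{1}{5} + 17 \cdot \frac{1}{24} = \frac{9}{5} + \frac{17}{24} = \frac{301}{120} \approx 2.5083$)
$R = -19$ ($R = 4 - 23 = -19$)
$\left(R + p\right) G{\left(5 \left(-5\right) - 3,-7 \right)} = \left(-19 + \frac{301}{120}\right) \left(5 \left(-5\right) - 3\right) = - \frac{1979 \left(-25 - 3\right)}{120} = \left(- \frac{1979}{120}\right) \left(-28\right) = \frac{13853}{30}$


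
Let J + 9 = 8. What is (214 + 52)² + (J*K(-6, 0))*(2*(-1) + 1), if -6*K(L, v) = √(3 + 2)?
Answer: 70756 - √5/6 ≈ 70756.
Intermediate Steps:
J = -1 (J = -9 + 8 = -1)
K(L, v) = -√5/6 (K(L, v) = -√(3 + 2)/6 = -√5/6)
(214 + 52)² + (J*K(-6, 0))*(2*(-1) + 1) = (214 + 52)² + (-(-1)*√5/6)*(2*(-1) + 1) = 266² + (√5/6)*(-2 + 1) = 70756 + (√5/6)*(-1) = 70756 - √5/6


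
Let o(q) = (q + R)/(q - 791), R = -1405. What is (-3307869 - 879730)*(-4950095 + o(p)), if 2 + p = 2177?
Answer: 14344475295132645/692 ≈ 2.0729e+13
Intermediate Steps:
p = 2175 (p = -2 + 2177 = 2175)
o(q) = (-1405 + q)/(-791 + q) (o(q) = (q - 1405)/(q - 791) = (-1405 + q)/(-791 + q))
(-3307869 - 879730)*(-4950095 + o(p)) = (-3307869 - 879730)*(-4950095 + (-1405 + 2175)/(-791 + 2175)) = -4187599*(-4950095 + 770/1384) = -4187599*(-4950095 + (1/1384)*770) = -4187599*(-4950095 + 385/692) = -4187599*(-3425465355/692) = 14344475295132645/692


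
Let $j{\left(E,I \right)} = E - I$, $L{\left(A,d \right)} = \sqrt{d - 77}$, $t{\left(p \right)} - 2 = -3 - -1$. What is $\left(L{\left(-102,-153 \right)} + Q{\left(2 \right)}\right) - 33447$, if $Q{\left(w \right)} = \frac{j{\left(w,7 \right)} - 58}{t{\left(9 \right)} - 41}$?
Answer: $- \frac{1371264}{41} + i \sqrt{230} \approx -33445.0 + 15.166 i$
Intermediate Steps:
$t{\left(p \right)} = 0$ ($t{\left(p \right)} = 2 - 2 = 0$)
$L{\left(A,d \right)} = \sqrt{-77 + d}$
$Q{\left(w \right)} = \frac{65}{41} - \frac{w}{41}$ ($Q{\left(w \right)} = \frac{\left(w - 7\right) - 58}{0 - 41} = \frac{\left(w - 7\right) - 58}{-41} = \left(\left(-7 + w\right) - 58\right) \left(- \frac{1}{41}\right) = \left(-65 + w\right) \left(- \frac{1}{41}\right) = \frac{65}{41} - \frac{w}{41}$)
$\left(L{\left(-102,-153 \right)} + Q{\left(2 \right)}\right) - 33447 = \left(\sqrt{-77 - 153} + \left(\frac{65}{41} - \frac{2}{41}\right)\right) - 33447 = \left(\sqrt{-230} + \left(\frac{65}{41} - \frac{2}{41}\right)\right) - 33447 = \left(i \sqrt{230} + \frac{63}{41}\right) - 33447 = \left(\frac{63}{41} + i \sqrt{230}\right) - 33447 = - \frac{1371264}{41} + i \sqrt{230}$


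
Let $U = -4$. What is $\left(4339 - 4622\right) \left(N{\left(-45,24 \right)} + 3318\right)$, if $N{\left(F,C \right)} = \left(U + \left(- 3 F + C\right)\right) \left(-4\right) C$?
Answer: $3272046$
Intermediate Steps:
$N{\left(F,C \right)} = C \left(16 - 4 C + 12 F\right)$ ($N{\left(F,C \right)} = \left(-4 + \left(- 3 F + C\right)\right) \left(-4\right) C = \left(-4 + \left(C - 3 F\right)\right) \left(-4\right) C = \left(-4 + C - 3 F\right) \left(-4\right) C = \left(16 - 4 C + 12 F\right) C = C \left(16 - 4 C + 12 F\right)$)
$\left(4339 - 4622\right) \left(N{\left(-45,24 \right)} + 3318\right) = \left(4339 - 4622\right) \left(4 \cdot 24 \left(4 - 24 + 3 \left(-45\right)\right) + 3318\right) = - 283 \left(4 \cdot 24 \left(4 - 24 - 135\right) + 3318\right) = - 283 \left(4 \cdot 24 \left(-155\right) + 3318\right) = - 283 \left(-14880 + 3318\right) = \left(-283\right) \left(-11562\right) = 3272046$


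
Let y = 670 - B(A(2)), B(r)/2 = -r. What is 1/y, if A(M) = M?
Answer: 1/674 ≈ 0.0014837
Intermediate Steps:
B(r) = -2*r (B(r) = 2*(-r) = -2*r)
y = 674 (y = 670 - (-2)*2 = 670 - 1*(-4) = 670 + 4 = 674)
1/y = 1/674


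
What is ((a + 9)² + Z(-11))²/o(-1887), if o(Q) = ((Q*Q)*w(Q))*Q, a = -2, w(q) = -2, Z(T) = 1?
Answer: 1250/6719171103 ≈ 1.8603e-7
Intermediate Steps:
o(Q) = -2*Q³ (o(Q) = ((Q*Q)*(-2))*Q = (Q²*(-2))*Q = (-2*Q²)*Q = -2*Q³)
((a + 9)² + Z(-11))²/o(-1887) = ((-2 + 9)² + 1)²/((-2*(-1887)³)) = (7² + 1)²/((-2*(-6719171103))) = (49 + 1)²/13438342206 = 50²*(1/13438342206) = 2500*(1/13438342206) = 1250/6719171103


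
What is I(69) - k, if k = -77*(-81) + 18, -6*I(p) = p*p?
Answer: -14097/2 ≈ -7048.5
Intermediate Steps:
I(p) = -p²/6 (I(p) = -p*p/6 = -p²/6)
k = 6255 (k = 6237 + 18 = 6255)
I(69) - k = -⅙*69² - 1*6255 = -⅙*4761 - 6255 = -1587/2 - 6255 = -14097/2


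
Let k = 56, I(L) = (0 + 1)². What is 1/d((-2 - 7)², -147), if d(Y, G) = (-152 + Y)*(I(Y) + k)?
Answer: -1/4047 ≈ -0.00024710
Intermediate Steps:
I(L) = 1 (I(L) = 1² = 1)
d(Y, G) = -8664 + 57*Y (d(Y, G) = (-152 + Y)*(1 + 56) = (-152 + Y)*57 = -8664 + 57*Y)
1/d((-2 - 7)², -147) = 1/(-8664 + 57*(-2 - 7)²) = 1/(-8664 + 57*(-9)²) = 1/(-8664 + 57*81) = 1/(-8664 + 4617) = 1/(-4047) = -1/4047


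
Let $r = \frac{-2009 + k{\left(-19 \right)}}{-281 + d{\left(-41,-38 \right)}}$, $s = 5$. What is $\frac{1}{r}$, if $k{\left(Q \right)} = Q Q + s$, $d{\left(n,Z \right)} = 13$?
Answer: $\frac{268}{1643} \approx 0.16312$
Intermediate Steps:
$k{\left(Q \right)} = 5 + Q^{2}$ ($k{\left(Q \right)} = Q Q + 5 = Q^{2} + 5 = 5 + Q^{2}$)
$r = \frac{1643}{268}$ ($r = \frac{-2009 + \left(5 + \left(-19\right)^{2}\right)}{-281 + 13} = \frac{-2009 + \left(5 + 361\right)}{-268} = \left(-2009 + 366\right) \left(- \frac{1}{268}\right) = \left(-1643\right) \left(- \frac{1}{268}\right) = \frac{1643}{268} \approx 6.1306$)
$\frac{1}{r} = \frac{1}{\frac{1643}{268}} = \frac{268}{1643}$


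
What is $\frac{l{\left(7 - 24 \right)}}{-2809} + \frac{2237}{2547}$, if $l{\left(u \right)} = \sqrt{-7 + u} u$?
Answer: $\frac{2237}{2547} + \frac{34 i \sqrt{6}}{2809} \approx 0.87829 + 0.029649 i$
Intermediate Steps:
$l{\left(u \right)} = u \sqrt{-7 + u}$
$\frac{l{\left(7 - 24 \right)}}{-2809} + \frac{2237}{2547} = \frac{\left(7 - 24\right) \sqrt{-7 + \left(7 - 24\right)}}{-2809} + \frac{2237}{2547} = - 17 \sqrt{-7 - 17} \left(- \frac{1}{2809}\right) + 2237 \cdot \frac{1}{2547} = - 17 \sqrt{-24} \left(- \frac{1}{2809}\right) + \frac{2237}{2547} = - 17 \cdot 2 i \sqrt{6} \left(- \frac{1}{2809}\right) + \frac{2237}{2547} = - 34 i \sqrt{6} \left(- \frac{1}{2809}\right) + \frac{2237}{2547} = \frac{34 i \sqrt{6}}{2809} + \frac{2237}{2547} = \frac{2237}{2547} + \frac{34 i \sqrt{6}}{2809}$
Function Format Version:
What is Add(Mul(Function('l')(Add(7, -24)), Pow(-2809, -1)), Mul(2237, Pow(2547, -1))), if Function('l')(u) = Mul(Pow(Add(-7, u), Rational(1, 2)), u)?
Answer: Add(Rational(2237, 2547), Mul(Rational(34, 2809), I, Pow(6, Rational(1, 2)))) ≈ Add(0.87829, Mul(0.029649, I))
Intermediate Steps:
Function('l')(u) = Mul(u, Pow(Add(-7, u), Rational(1, 2)))
Add(Mul(Function('l')(Add(7, -24)), Pow(-2809, -1)), Mul(2237, Pow(2547, -1))) = Add(Mul(Mul(Add(7, -24), Pow(Add(-7, Add(7, -24)), Rational(1, 2))), Pow(-2809, -1)), Mul(2237, Pow(2547, -1))) = Add(Mul(Mul(-17, Pow(Add(-7, -17), Rational(1, 2))), Rational(-1, 2809)), Mul(2237, Rational(1, 2547))) = Add(Mul(Mul(-17, Pow(-24, Rational(1, 2))), Rational(-1, 2809)), Rational(2237, 2547)) = Add(Mul(Mul(-17, Mul(2, I, Pow(6, Rational(1, 2)))), Rational(-1, 2809)), Rational(2237, 2547)) = Add(Mul(Mul(-34, I, Pow(6, Rational(1, 2))), Rational(-1, 2809)), Rational(2237, 2547)) = Add(Mul(Rational(34, 2809), I, Pow(6, Rational(1, 2))), Rational(2237, 2547)) = Add(Rational(2237, 2547), Mul(Rational(34, 2809), I, Pow(6, Rational(1, 2))))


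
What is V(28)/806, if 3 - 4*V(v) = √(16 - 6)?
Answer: 3/3224 - √10/3224 ≈ -5.0334e-5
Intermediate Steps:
V(v) = ¾ - √10/4 (V(v) = ¾ - √(16 - 6)/4 = ¾ - √10/4)
V(28)/806 = (¾ - √10/4)/806 = (¾ - √10/4)*(1/806) = 3/3224 - √10/3224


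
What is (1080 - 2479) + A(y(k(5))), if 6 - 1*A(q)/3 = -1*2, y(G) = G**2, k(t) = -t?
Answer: -1375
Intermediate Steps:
A(q) = 24 (A(q) = 18 - (-3)*2 = 18 - 3*(-2) = 18 + 6 = 24)
(1080 - 2479) + A(y(k(5))) = (1080 - 2479) + 24 = -1399 + 24 = -1375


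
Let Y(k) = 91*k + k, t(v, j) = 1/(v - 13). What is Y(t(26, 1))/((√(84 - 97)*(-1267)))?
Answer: 92*I*√13/214123 ≈ 0.0015492*I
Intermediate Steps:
t(v, j) = 1/(-13 + v)
Y(k) = 92*k
Y(t(26, 1))/((√(84 - 97)*(-1267))) = (92/(-13 + 26))/((√(84 - 97)*(-1267))) = (92/13)/((√(-13)*(-1267))) = (92*(1/13))/(((I*√13)*(-1267))) = 92/(13*((-1267*I*√13))) = 92*(I*√13/16471)/13 = 92*I*√13/214123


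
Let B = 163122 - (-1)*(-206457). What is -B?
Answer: 43335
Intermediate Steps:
B = -43335 (B = 163122 - 1*206457 = 163122 - 206457 = -43335)
-B = -1*(-43335) = 43335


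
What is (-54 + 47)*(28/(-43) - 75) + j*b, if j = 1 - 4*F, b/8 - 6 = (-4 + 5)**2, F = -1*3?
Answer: 54075/43 ≈ 1257.6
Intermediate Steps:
F = -3
b = 56 (b = 48 + 8*(-4 + 5)**2 = 48 + 8*1**2 = 48 + 8*1 = 48 + 8 = 56)
j = 13 (j = 1 - 4*(-3) = 1 + 12 = 13)
(-54 + 47)*(28/(-43) - 75) + j*b = (-54 + 47)*(28/(-43) - 75) + 13*56 = -7*(28*(-1/43) - 75) + 728 = -7*(-28/43 - 75) + 728 = -7*(-3253/43) + 728 = 22771/43 + 728 = 54075/43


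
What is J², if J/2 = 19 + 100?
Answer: 56644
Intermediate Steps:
J = 238 (J = 2*(19 + 100) = 2*119 = 238)
J² = 238² = 56644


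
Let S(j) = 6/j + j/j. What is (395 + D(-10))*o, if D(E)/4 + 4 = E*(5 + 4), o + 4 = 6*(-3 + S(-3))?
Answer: -532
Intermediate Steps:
S(j) = 1 + 6/j (S(j) = 6/j + 1 = 1 + 6/j)
o = -28 (o = -4 + 6*(-3 + (6 - 3)/(-3)) = -4 + 6*(-3 - ⅓*3) = -4 + 6*(-3 - 1) = -4 + 6*(-4) = -4 - 24 = -28)
D(E) = -16 + 36*E (D(E) = -16 + 4*(E*(5 + 4)) = -16 + 4*(E*9) = -16 + 4*(9*E) = -16 + 36*E)
(395 + D(-10))*o = (395 + (-16 + 36*(-10)))*(-28) = (395 + (-16 - 360))*(-28) = (395 - 376)*(-28) = 19*(-28) = -532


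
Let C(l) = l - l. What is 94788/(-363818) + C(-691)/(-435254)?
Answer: -47394/181909 ≈ -0.26054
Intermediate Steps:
C(l) = 0
94788/(-363818) + C(-691)/(-435254) = 94788/(-363818) + 0/(-435254) = 94788*(-1/363818) + 0*(-1/435254) = -47394/181909 + 0 = -47394/181909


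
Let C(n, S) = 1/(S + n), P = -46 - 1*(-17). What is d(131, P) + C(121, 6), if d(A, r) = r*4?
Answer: -14731/127 ≈ -115.99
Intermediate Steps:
P = -29 (P = -46 + 17 = -29)
d(A, r) = 4*r
d(131, P) + C(121, 6) = 4*(-29) + 1/(6 + 121) = -116 + 1/127 = -14731/127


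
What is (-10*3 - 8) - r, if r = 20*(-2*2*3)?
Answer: 202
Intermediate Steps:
r = -240 (r = 20*(-4*3) = 20*(-12) = -240)
(-10*3 - 8) - r = (-10*3 - 8) - 1*(-240) = (-30 - 8) + 240 = -38 + 240 = 202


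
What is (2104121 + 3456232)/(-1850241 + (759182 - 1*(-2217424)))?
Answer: 1853451/375455 ≈ 4.9365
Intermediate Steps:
(2104121 + 3456232)/(-1850241 + (759182 - 1*(-2217424))) = 5560353/(-1850241 + (759182 + 2217424)) = 5560353/(-1850241 + 2976606) = 5560353/1126365 = 5560353*(1/1126365) = 1853451/375455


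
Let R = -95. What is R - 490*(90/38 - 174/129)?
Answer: -485785/817 ≈ -594.60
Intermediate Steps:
R - 490*(90/38 - 174/129) = -95 - 490*(90/38 - 174/129) = -95 - 490*(90*(1/38) - 174*1/129) = -95 - 490*(45/19 - 58/43) = -95 - 490*833/817 = -95 - 408170/817 = -485785/817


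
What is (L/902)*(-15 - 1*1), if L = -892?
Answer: 7136/451 ≈ 15.823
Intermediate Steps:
(L/902)*(-15 - 1*1) = (-892/902)*(-15 - 1*1) = (-892*1/902)*(-15 - 1) = -446/451*(-16) = 7136/451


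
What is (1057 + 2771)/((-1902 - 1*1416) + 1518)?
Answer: -319/150 ≈ -2.1267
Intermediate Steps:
(1057 + 2771)/((-1902 - 1*1416) + 1518) = 3828/((-1902 - 1416) + 1518) = 3828/(-3318 + 1518) = 3828/(-1800) = 3828*(-1/1800) = -319/150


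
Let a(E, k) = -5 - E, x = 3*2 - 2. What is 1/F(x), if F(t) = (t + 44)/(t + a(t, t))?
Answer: -5/48 ≈ -0.10417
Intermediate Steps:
x = 4 (x = 6 - 2 = 4)
F(t) = -44/5 - t/5 (F(t) = (t + 44)/(t + (-5 - t)) = (44 + t)/(-5) = (44 + t)*(-⅕) = -44/5 - t/5)
1/F(x) = 1/(-44/5 - ⅕*4) = 1/(-44/5 - ⅘) = 1/(-48/5) = -5/48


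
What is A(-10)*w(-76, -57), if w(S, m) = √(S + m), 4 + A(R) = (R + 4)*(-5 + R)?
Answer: 86*I*√133 ≈ 991.8*I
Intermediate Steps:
A(R) = -4 + (-5 + R)*(4 + R) (A(R) = -4 + (R + 4)*(-5 + R) = -4 + (4 + R)*(-5 + R) = -4 + (-5 + R)*(4 + R))
A(-10)*w(-76, -57) = (-24 + (-10)² - 1*(-10))*√(-76 - 57) = (-24 + 100 + 10)*√(-133) = 86*(I*√133) = 86*I*√133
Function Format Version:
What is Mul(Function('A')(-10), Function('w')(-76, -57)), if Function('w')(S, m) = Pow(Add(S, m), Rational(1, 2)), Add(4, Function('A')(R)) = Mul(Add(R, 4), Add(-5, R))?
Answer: Mul(86, I, Pow(133, Rational(1, 2))) ≈ Mul(991.80, I)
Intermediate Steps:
Function('A')(R) = Add(-4, Mul(Add(-5, R), Add(4, R))) (Function('A')(R) = Add(-4, Mul(Add(R, 4), Add(-5, R))) = Add(-4, Mul(Add(4, R), Add(-5, R))) = Add(-4, Mul(Add(-5, R), Add(4, R))))
Mul(Function('A')(-10), Function('w')(-76, -57)) = Mul(Add(-24, Pow(-10, 2), Mul(-1, -10)), Pow(Add(-76, -57), Rational(1, 2))) = Mul(Add(-24, 100, 10), Pow(-133, Rational(1, 2))) = Mul(86, Mul(I, Pow(133, Rational(1, 2)))) = Mul(86, I, Pow(133, Rational(1, 2)))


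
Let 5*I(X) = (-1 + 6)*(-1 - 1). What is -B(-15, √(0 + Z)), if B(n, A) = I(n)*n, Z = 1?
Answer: -30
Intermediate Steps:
I(X) = -2 (I(X) = ((-1 + 6)*(-1 - 1))/5 = (5*(-2))/5 = (⅕)*(-10) = -2)
B(n, A) = -2*n
-B(-15, √(0 + Z)) = -(-2)*(-15) = -1*30 = -30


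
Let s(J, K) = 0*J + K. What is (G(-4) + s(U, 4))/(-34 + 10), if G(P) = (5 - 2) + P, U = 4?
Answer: -⅛ ≈ -0.12500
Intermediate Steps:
G(P) = 3 + P
s(J, K) = K (s(J, K) = 0 + K = K)
(G(-4) + s(U, 4))/(-34 + 10) = ((3 - 4) + 4)/(-34 + 10) = (-1 + 4)/(-24) = 3*(-1/24) = -⅛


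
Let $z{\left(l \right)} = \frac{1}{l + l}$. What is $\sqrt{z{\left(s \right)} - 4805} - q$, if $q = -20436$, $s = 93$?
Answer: $20436 + \frac{i \sqrt{166233594}}{186} \approx 20436.0 + 69.318 i$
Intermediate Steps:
$z{\left(l \right)} = \frac{1}{2 l}$
$\sqrt{z{\left(s \right)} - 4805} - q = \sqrt{\frac{1}{2 \cdot 93} - 4805} - -20436 = \sqrt{\frac{1}{2} \cdot \frac{1}{93} - 4805} + 20436 = \sqrt{\frac{1}{186} - 4805} + 20436 = \sqrt{- \frac{893729}{186}} + 20436 = \frac{i \sqrt{166233594}}{186} + 20436 = 20436 + \frac{i \sqrt{166233594}}{186}$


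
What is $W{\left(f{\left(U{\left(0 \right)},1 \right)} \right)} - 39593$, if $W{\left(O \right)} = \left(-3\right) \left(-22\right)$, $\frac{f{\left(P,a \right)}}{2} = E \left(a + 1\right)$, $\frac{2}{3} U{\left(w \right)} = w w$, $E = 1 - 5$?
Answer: $-39527$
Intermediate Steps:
$E = -4$
$U{\left(w \right)} = \frac{3 w^{2}}{2}$ ($U{\left(w \right)} = \frac{3 w w}{2} = \frac{3 w^{2}}{2}$)
$f{\left(P,a \right)} = -8 - 8 a$ ($f{\left(P,a \right)} = 2 \left(- 4 \left(a + 1\right)\right) = 2 \left(- 4 \left(1 + a\right)\right) = 2 \left(-4 - 4 a\right) = -8 - 8 a$)
$W{\left(O \right)} = 66$
$W{\left(f{\left(U{\left(0 \right)},1 \right)} \right)} - 39593 = 66 - 39593 = -39527$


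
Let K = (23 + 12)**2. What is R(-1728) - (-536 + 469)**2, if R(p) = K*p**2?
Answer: 3657825911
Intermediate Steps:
K = 1225 (K = 35**2 = 1225)
R(p) = 1225*p**2
R(-1728) - (-536 + 469)**2 = 1225*(-1728)**2 - (-536 + 469)**2 = 1225*2985984 - 1*(-67)**2 = 3657830400 - 1*4489 = 3657830400 - 4489 = 3657825911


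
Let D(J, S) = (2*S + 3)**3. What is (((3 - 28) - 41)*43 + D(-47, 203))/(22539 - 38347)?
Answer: -68415091/15808 ≈ -4327.9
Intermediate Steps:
D(J, S) = (3 + 2*S)**3
(((3 - 28) - 41)*43 + D(-47, 203))/(22539 - 38347) = (((3 - 28) - 41)*43 + (3 + 2*203)**3)/(22539 - 38347) = ((-25 - 41)*43 + (3 + 406)**3)/(-15808) = (-66*43 + 409**3)*(-1/15808) = (-2838 + 68417929)*(-1/15808) = 68415091*(-1/15808) = -68415091/15808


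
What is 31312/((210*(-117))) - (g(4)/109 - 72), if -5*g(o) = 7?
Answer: 18944675/267813 ≈ 70.738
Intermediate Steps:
g(o) = -7/5 (g(o) = -⅕*7 = -7/5)
31312/((210*(-117))) - (g(4)/109 - 72) = 31312/((210*(-117))) - (-7/5/109 - 72) = 31312/(-24570) - (-7/5*1/109 - 72) = 31312*(-1/24570) - (-7/545 - 72) = -15656/12285 - 1*(-39247/545) = -15656/12285 + 39247/545 = 18944675/267813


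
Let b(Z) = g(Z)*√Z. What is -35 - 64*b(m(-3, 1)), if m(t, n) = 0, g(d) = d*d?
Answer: -35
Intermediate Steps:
g(d) = d²
b(Z) = Z^(5/2) (b(Z) = Z²*√Z = Z^(5/2))
-35 - 64*b(m(-3, 1)) = -35 - 64*0^(5/2) = -35 - 64*0 = -35 + 0 = -35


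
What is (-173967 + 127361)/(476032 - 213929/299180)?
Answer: -13943583080/142419039831 ≈ -0.097905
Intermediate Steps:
(-173967 + 127361)/(476032 - 213929/299180) = -46606/(476032 - 213929*1/299180) = -46606/(476032 - 213929/299180) = -46606/142419039831/299180 = -46606*299180/142419039831 = -13943583080/142419039831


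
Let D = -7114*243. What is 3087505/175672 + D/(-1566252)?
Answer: 142763761639/7642961704 ≈ 18.679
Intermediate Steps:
D = -1728702
3087505/175672 + D/(-1566252) = 3087505/175672 - 1728702/(-1566252) = 3087505*(1/175672) - 1728702*(-1/1566252) = 3087505/175672 + 96039/87014 = 142763761639/7642961704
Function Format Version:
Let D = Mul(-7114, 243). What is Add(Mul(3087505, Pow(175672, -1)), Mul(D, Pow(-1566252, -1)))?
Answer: Rational(142763761639, 7642961704) ≈ 18.679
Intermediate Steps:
D = -1728702
Add(Mul(3087505, Pow(175672, -1)), Mul(D, Pow(-1566252, -1))) = Add(Mul(3087505, Pow(175672, -1)), Mul(-1728702, Pow(-1566252, -1))) = Add(Mul(3087505, Rational(1, 175672)), Mul(-1728702, Rational(-1, 1566252))) = Add(Rational(3087505, 175672), Rational(96039, 87014)) = Rational(142763761639, 7642961704)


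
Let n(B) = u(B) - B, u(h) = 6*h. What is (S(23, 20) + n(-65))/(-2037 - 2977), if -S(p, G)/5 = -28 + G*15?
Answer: 1685/5014 ≈ 0.33606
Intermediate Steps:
S(p, G) = 140 - 75*G (S(p, G) = -5*(-28 + G*15) = -5*(-28 + 15*G) = 140 - 75*G)
n(B) = 5*B (n(B) = 6*B - B = 5*B)
(S(23, 20) + n(-65))/(-2037 - 2977) = ((140 - 75*20) + 5*(-65))/(-2037 - 2977) = ((140 - 1500) - 325)/(-5014) = (-1360 - 325)*(-1/5014) = -1685*(-1/5014) = 1685/5014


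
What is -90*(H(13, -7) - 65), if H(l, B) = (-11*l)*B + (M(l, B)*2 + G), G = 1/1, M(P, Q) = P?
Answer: -86670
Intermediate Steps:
G = 1
H(l, B) = 1 + 2*l - 11*B*l (H(l, B) = (-11*l)*B + (l*2 + 1) = -11*B*l + (2*l + 1) = -11*B*l + (1 + 2*l) = 1 + 2*l - 11*B*l)
-90*(H(13, -7) - 65) = -90*((1 + 2*13 - 11*(-7)*13) - 65) = -90*((1 + 26 + 1001) - 65) = -90*(1028 - 65) = -90*963 = -86670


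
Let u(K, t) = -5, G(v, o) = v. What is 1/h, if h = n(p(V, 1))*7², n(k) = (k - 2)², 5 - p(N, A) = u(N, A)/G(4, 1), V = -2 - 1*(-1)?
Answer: 16/14161 ≈ 0.0011299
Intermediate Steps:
V = -1 (V = -2 + 1 = -1)
p(N, A) = 25/4 (p(N, A) = 5 - (-5)/4 = 5 - 1*(-5/4) = 5 + 5/4 = 25/4)
n(k) = (-2 + k)²
h = 14161/16 (h = (-2 + 25/4)²*7² = (17/4)²*49 = (289/16)*49 = 14161/16 ≈ 885.06)
1/h = 1/(14161/16) = 16/14161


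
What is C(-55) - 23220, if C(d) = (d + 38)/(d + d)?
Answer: -2554183/110 ≈ -23220.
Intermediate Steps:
C(d) = (38 + d)/(2*d) (C(d) = (38 + d)/((2*d)) = (38 + d)*(1/(2*d)) = (38 + d)/(2*d))
C(-55) - 23220 = (½)*(38 - 55)/(-55) - 23220 = (½)*(-1/55)*(-17) - 23220 = 17/110 - 23220 = -2554183/110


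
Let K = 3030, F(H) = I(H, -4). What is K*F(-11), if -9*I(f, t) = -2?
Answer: 2020/3 ≈ 673.33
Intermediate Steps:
I(f, t) = 2/9 (I(f, t) = -1/9*(-2) = 2/9)
F(H) = 2/9
K*F(-11) = 3030*(2/9) = 2020/3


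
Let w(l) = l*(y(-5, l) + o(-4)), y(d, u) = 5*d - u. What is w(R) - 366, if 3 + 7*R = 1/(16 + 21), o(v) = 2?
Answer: -23908476/67081 ≈ -356.41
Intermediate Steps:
y(d, u) = -u + 5*d
R = -110/259 (R = -3/7 + 1/(7*(16 + 21)) = -3/7 + (⅐)/37 = -3/7 + (⅐)*(1/37) = -3/7 + 1/259 = -110/259 ≈ -0.42471)
w(l) = l*(-23 - l) (w(l) = l*((-l + 5*(-5)) + 2) = l*((-l - 25) + 2) = l*((-25 - l) + 2) = l*(-23 - l))
w(R) - 366 = -1*(-110/259)*(23 - 110/259) - 366 = -1*(-110/259)*5847/259 - 366 = 643170/67081 - 366 = -23908476/67081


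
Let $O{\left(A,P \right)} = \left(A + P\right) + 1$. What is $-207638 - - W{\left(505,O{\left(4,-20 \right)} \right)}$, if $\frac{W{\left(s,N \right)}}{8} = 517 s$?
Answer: $1881042$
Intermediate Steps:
$O{\left(A,P \right)} = 1 + A + P$
$W{\left(s,N \right)} = 4136 s$ ($W{\left(s,N \right)} = 8 \cdot 517 s = 4136 s$)
$-207638 - - W{\left(505,O{\left(4,-20 \right)} \right)} = -207638 - - 4136 \cdot 505 = -207638 - \left(-1\right) 2088680 = -207638 - -2088680 = -207638 + 2088680 = 1881042$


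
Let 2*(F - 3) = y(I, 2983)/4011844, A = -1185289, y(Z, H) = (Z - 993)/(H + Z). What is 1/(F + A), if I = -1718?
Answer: -10149965320/12030611794284231 ≈ -8.4368e-7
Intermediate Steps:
y(Z, H) = (-993 + Z)/(H + Z)
F = 30449893249/10149965320 (F = 3 + (((-993 - 1718)/(2983 - 1718))/4011844)/2 = 3 + ((-2711/1265)*(1/4011844))/2 = 3 + (((1/1265)*(-2711))*(1/4011844))/2 = 3 + (-2711/1265*1/4011844)/2 = 3 + (½)*(-2711/5074982660) = 3 - 2711/10149965320 = 30449893249/10149965320 ≈ 3.0000)
1/(F + A) = 1/(30449893249/10149965320 - 1185289) = 1/(-12030611794284231/10149965320) = -10149965320/12030611794284231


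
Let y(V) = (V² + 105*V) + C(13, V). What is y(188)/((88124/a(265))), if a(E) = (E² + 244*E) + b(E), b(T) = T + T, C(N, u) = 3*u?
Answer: 1883893480/22031 ≈ 85511.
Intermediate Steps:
b(T) = 2*T
y(V) = V² + 108*V (y(V) = (V² + 105*V) + 3*V = V² + 108*V)
a(E) = E² + 246*E (a(E) = (E² + 244*E) + 2*E = E² + 246*E)
y(188)/((88124/a(265))) = (188*(108 + 188))/((88124/((265*(246 + 265))))) = (188*296)/((88124/((265*511)))) = 55648/((88124/135415)) = 55648/((88124*(1/135415))) = 55648/(88124/135415) = 55648*(135415/88124) = 1883893480/22031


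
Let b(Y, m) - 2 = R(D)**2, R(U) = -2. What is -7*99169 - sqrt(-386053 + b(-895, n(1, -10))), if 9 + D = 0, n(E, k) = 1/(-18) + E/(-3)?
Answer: -694183 - I*sqrt(386047) ≈ -6.9418e+5 - 621.33*I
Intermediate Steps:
n(E, k) = -1/18 - E/3 (n(E, k) = 1*(-1/18) + E*(-1/3) = -1/18 - E/3)
D = -9 (D = -9 + 0 = -9)
b(Y, m) = 6 (b(Y, m) = 2 + (-2)**2 = 2 + 4 = 6)
-7*99169 - sqrt(-386053 + b(-895, n(1, -10))) = -7*99169 - sqrt(-386053 + 6) = -694183 - sqrt(-386047) = -694183 - I*sqrt(386047)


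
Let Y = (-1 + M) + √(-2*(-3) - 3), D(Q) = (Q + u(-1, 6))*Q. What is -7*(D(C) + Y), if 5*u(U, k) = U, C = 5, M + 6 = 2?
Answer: -133 - 7*√3 ≈ -145.12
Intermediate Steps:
M = -4 (M = -6 + 2 = -4)
u(U, k) = U/5
D(Q) = Q*(-⅕ + Q) (D(Q) = (Q + (⅕)*(-1))*Q = (Q - ⅕)*Q = (-⅕ + Q)*Q = Q*(-⅕ + Q))
Y = -5 + √3 (Y = (-1 - 4) + √(-2*(-3) - 3) = -5 + √(6 - 3) = -5 + √3 ≈ -3.2679)
-7*(D(C) + Y) = -7*(5*(-⅕ + 5) + (-5 + √3)) = -7*(5*(24/5) + (-5 + √3)) = -7*(24 + (-5 + √3)) = -7*(19 + √3) = -133 - 7*√3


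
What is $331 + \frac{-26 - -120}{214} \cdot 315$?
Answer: $\frac{50222}{107} \approx 469.36$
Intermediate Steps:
$331 + \frac{-26 - -120}{214} \cdot 315 = 331 + \left(-26 + 120\right) \frac{1}{214} \cdot 315 = 331 + 94 \cdot \frac{1}{214} \cdot 315 = 331 + \frac{47}{107} \cdot 315 = 331 + \frac{14805}{107} = \frac{50222}{107}$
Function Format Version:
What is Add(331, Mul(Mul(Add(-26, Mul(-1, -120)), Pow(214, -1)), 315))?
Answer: Rational(50222, 107) ≈ 469.36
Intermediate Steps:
Add(331, Mul(Mul(Add(-26, Mul(-1, -120)), Pow(214, -1)), 315)) = Add(331, Mul(Mul(Add(-26, 120), Rational(1, 214)), 315)) = Add(331, Mul(Mul(94, Rational(1, 214)), 315)) = Add(331, Mul(Rational(47, 107), 315)) = Add(331, Rational(14805, 107)) = Rational(50222, 107)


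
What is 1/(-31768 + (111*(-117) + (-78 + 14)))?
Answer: -1/44819 ≈ -2.2312e-5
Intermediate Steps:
1/(-31768 + (111*(-117) + (-78 + 14))) = 1/(-31768 + (-12987 - 64)) = 1/(-31768 - 13051) = 1/(-44819) = -1/44819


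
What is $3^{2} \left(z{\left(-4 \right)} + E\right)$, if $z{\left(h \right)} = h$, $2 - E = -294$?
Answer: $2628$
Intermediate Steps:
$E = 296$ ($E = 2 - -294 = 2 + 294 = 296$)
$3^{2} \left(z{\left(-4 \right)} + E\right) = 3^{2} \left(-4 + 296\right) = 9 \cdot 292 = 2628$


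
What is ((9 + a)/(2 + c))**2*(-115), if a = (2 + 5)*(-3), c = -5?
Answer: -1840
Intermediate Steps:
a = -21 (a = 7*(-3) = -21)
((9 + a)/(2 + c))**2*(-115) = ((9 - 21)/(2 - 5))**2*(-115) = (-12/(-3))**2*(-115) = (-12*(-1/3))**2*(-115) = 4**2*(-115) = 16*(-115) = -1840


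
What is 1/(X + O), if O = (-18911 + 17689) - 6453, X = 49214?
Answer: 1/41539 ≈ 2.4074e-5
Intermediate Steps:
O = -7675 (O = -1222 - 6453 = -7675)
1/(X + O) = 1/(49214 - 7675) = 1/41539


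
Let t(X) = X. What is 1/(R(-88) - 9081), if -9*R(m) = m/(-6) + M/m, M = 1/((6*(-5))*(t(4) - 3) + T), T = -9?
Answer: -3432/31171585 ≈ -0.00011010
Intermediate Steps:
M = -1/39 (M = 1/((6*(-5))*(4 - 3) - 9) = 1/(-30*1 - 9) = 1/(-30 - 9) = 1/(-39) = -1/39 ≈ -0.025641)
R(m) = m/54 + 1/(351*m) (R(m) = -(m/(-6) - 1/(39*m))/9 = -(m*(-1/6) - 1/(39*m))/9 = -(-m/6 - 1/(39*m))/9 = m/54 + 1/(351*m))
1/(R(-88) - 9081) = 1/(((1/54)*(-88) + (1/351)/(-88)) - 9081) = 1/((-44/27 + (1/351)*(-1/88)) - 9081) = 1/((-44/27 - 1/30888) - 9081) = 1/(-5593/3432 - 9081) = 1/(-31171585/3432) = -3432/31171585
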